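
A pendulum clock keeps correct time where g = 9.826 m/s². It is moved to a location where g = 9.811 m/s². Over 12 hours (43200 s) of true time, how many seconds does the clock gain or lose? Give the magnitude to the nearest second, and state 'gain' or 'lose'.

lose 33 s

The clock's period scales as T ∝ 1/√g, so T'/T = √(9.826/9.811) = 1.00076.
In 43200 s of true time the clock registers 43200/1.00076 = 43167.0 s, so it loses 33 s.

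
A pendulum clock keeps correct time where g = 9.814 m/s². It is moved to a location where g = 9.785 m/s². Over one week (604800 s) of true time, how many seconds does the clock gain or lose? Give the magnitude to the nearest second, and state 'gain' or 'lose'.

lose 894 s

The clock's period scales as T ∝ 1/√g, so T'/T = √(9.814/9.785) = 1.00148.
In 604800 s of true time the clock registers 604800/1.00148 = 603905.8 s, so it loses 894 s.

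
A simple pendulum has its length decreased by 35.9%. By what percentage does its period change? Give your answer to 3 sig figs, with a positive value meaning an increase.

-19.9%

T ∝ √L, so T'/T = √(0.6410) = 0.8006.
Percentage change in T = (0.8006 − 1) × 100% = -19.9%.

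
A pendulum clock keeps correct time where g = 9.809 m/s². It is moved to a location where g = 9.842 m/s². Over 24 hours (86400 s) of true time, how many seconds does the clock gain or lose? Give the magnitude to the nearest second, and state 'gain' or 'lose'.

The clock's period scales as T ∝ 1/√g, so T'/T = √(9.809/9.842) = 0.998322.
In 86400 s of true time the clock registers 86400/0.998322 = 86545.2 s, so it gains 145 s.

gain 145 s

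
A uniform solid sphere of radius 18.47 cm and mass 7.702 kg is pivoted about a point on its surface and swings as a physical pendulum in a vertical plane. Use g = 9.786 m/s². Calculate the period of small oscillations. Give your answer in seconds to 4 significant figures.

1.021 s

I_cm = (2/5)mr² = 0.10510 kg·m². The pivot is at distance d = 0.1847 m from the centre of mass.
By the parallel-axis theorem, I = I_cm + md² = 0.10510 + 0.26275 = 0.36785 kg·m².
T = 2π√(I/(mgd)) = 2π√(0.36785/(7.702 × 9.786 × 0.1847)) = 1.021 s.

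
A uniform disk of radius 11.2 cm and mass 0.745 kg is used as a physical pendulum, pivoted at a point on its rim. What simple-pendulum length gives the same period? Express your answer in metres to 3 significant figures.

0.168 m

The equivalent simple-pendulum length is L_eq = I/(md), where I is about the pivot and d = 0.1120 m.
I_cm = ½mR² = 0.004673 kg·m², so I = I_cm + md² = 0.004673 + 0.009345 = 0.01402 kg·m².
L_eq = 0.01402/(0.745 × 0.1120) = 0.168 m.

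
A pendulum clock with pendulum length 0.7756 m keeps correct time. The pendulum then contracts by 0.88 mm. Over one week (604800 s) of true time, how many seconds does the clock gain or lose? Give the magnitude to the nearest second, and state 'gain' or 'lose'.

T ∝ √L, so T'/T = √(0.77472/0.7756) = 0.999433.
In 604800 s of true time the clock registers 604800/0.999433 = 605143.4 s, so it gains 343 s.

gain 343 s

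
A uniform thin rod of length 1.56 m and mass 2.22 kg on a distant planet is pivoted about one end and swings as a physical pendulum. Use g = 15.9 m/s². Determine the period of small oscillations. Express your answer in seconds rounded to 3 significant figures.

For a physical pendulum T = 2π√(I/(mgd)), with d = 0.7800 m from pivot to centre of mass.
I_cm = mL²/12 = 2.22 × 1.56²/12 = 0.4502 kg·m²; I = I_cm + md² = 0.4502 + 2.22 × 0.7800² = 1.801 kg·m².
T = 2π√(1.801/(2.22 × 15.9 × 0.7800)) = 1.61 s.

1.61 s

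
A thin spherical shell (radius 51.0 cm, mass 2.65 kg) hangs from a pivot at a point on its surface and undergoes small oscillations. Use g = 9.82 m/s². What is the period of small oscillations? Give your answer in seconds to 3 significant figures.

1.85 s

I_cm = (2/3)mr² = 0.4595 kg·m². The pivot is at distance d = 0.510 m from the centre of mass.
By the parallel-axis theorem, I = I_cm + md² = 0.4595 + 0.6893 = 1.149 kg·m².
T = 2π√(I/(mgd)) = 2π√(1.149/(2.65 × 9.82 × 0.510)) = 1.85 s.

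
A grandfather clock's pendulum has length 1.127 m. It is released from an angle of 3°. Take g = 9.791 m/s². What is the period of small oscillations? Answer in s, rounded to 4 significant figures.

2.132 s

T = 2π√(L/g) = 2π√(1.127/9.791) = 2π × 0.33927 = 2.132 s.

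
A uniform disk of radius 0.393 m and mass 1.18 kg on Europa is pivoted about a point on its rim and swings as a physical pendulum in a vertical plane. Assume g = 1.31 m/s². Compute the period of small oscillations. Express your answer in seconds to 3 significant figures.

I_cm = ½mr² = 0.09112 kg·m². The pivot is at distance d = 0.393 m from the centre of mass.
By the parallel-axis theorem, I = I_cm + md² = 0.09112 + 0.1822 = 0.2734 kg·m².
T = 2π√(I/(mgd)) = 2π√(0.2734/(1.18 × 1.31 × 0.393)) = 4.21 s.

4.21 s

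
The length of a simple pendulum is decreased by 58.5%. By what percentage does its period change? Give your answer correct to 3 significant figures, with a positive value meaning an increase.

T ∝ √L, so T'/T = √(0.4150) = 0.6442.
Percentage change in T = (0.6442 − 1) × 100% = -35.6%.

-35.6%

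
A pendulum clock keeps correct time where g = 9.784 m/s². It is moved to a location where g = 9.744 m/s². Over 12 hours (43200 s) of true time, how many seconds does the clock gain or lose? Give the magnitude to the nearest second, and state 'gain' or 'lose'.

The clock's period scales as T ∝ 1/√g, so T'/T = √(9.784/9.744) = 1.00205.
In 43200 s of true time the clock registers 43200/1.00205 = 43111.6 s, so it loses 88 s.

lose 88 s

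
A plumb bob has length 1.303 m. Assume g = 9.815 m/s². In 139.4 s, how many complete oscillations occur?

T = 2π√(L/g) = 2π√(1.303/9.815) = 2.2893 s.
Number of complete oscillations = ⌊139.4/2.2893⌋ = ⌊60.891⌋ = 60.

60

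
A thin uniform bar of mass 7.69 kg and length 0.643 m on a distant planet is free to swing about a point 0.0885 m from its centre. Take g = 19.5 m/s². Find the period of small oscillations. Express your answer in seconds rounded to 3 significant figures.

0.984 s

For a physical pendulum T = 2π√(I/(mgd)), with d = 0.08850 m from pivot to centre of mass.
I_cm = mL²/12 = 7.69 × 0.643²/12 = 0.2650 kg·m²; I = I_cm + md² = 0.2650 + 7.69 × 0.08850² = 0.3252 kg·m².
T = 2π√(0.3252/(7.69 × 19.5 × 0.08850)) = 0.984 s.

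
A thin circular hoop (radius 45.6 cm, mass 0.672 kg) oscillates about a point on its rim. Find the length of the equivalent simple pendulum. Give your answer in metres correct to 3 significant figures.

0.912 m

The equivalent simple-pendulum length is L_eq = I/(md), where I is about the pivot and d = 0.4560 m.
I_cm = mR² = 0.1397 kg·m², so I = I_cm + md² = 0.1397 + 0.1397 = 0.2795 kg·m².
L_eq = 0.2795/(0.672 × 0.4560) = 0.912 m.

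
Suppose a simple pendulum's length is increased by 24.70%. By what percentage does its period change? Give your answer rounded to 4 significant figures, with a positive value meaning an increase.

T ∝ √L, so T'/T = √(1.2470) = 1.1167.
Percentage change in T = (1.1167 − 1) × 100% = 11.67%.

11.67%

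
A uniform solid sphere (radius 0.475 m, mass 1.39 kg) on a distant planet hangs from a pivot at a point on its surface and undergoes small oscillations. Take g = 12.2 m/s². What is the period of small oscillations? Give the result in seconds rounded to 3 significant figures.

I_cm = (2/5)mr² = 0.1254 kg·m². The pivot is at distance d = 0.475 m from the centre of mass.
By the parallel-axis theorem, I = I_cm + md² = 0.1254 + 0.3136 = 0.4391 kg·m².
T = 2π√(I/(mgd)) = 2π√(0.4391/(1.39 × 12.2 × 0.475)) = 1.47 s.

1.47 s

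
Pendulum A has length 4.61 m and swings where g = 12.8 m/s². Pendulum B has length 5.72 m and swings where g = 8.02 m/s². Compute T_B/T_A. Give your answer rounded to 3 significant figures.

T = 2π√(L/g), so T_B/T_A = √((L_B/g_B)/(L_A/g_A)) = √((5.72/8.02)/(4.61/12.8)) = 1.41.

1.41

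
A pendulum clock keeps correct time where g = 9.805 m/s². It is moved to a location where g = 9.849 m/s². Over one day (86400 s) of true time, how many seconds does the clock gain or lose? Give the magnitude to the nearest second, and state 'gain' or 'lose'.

gain 194 s

The clock's period scales as T ∝ 1/√g, so T'/T = √(9.805/9.849) = 0.997764.
In 86400 s of true time the clock registers 86400/0.997764 = 86593.6 s, so it gains 194 s.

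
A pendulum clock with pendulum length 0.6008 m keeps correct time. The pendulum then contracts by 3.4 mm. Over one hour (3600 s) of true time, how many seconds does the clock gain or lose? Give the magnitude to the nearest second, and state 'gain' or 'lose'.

T ∝ √L, so T'/T = √(0.59740/0.6008) = 0.997166.
In 3600 s of true time the clock registers 3600/0.997166 = 3610.2 s, so it gains 10 s.

gain 10 s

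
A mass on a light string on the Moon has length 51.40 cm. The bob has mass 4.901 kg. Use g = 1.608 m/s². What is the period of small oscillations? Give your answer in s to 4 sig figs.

T = 2π√(L/g) = 2π√(0.5140/1.608) = 2π × 0.56538 = 3.552 s.

3.552 s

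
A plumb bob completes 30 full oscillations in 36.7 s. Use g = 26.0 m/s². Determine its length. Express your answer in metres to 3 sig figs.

T = 36.7/30 = 1.223 s.
From T = 2π√(L/g), L = gT²/(4π²) = 26.0 × 1.223²/(4π²) = 0.986 m.

0.986 m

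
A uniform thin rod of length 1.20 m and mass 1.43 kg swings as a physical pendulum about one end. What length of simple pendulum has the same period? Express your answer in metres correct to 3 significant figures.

The equivalent simple-pendulum length is L_eq = I/(md), where I is about the pivot and d = 0.6000 m.
I_cm = (1/12)mL² = 0.1716 kg·m², so I = I_cm + md² = 0.1716 + 0.5148 = 0.6864 kg·m².
L_eq = 0.6864/(1.43 × 0.6000) = 0.800 m.

0.800 m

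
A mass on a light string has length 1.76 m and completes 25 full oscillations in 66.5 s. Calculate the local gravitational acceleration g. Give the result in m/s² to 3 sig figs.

T = 66.5/25 = 2.660 s.
From T = 2π√(L/g), g = 4π²L/T² = 4π² × 1.76/2.660² = 9.82 m/s².

9.82 m/s²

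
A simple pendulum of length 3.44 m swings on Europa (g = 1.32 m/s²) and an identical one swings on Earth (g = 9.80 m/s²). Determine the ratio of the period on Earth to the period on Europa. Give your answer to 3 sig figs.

0.367

T ∝ 1/√g, so T₂/T₁ = √(g₁/g₂) = √(1.32/9.80) = 0.367.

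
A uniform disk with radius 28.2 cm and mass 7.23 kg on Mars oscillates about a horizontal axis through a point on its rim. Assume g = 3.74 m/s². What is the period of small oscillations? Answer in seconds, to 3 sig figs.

I_cm = ½mr² = 0.2875 kg·m². The pivot is at distance d = 0.282 m from the centre of mass.
By the parallel-axis theorem, I = I_cm + md² = 0.2875 + 0.5750 = 0.8624 kg·m².
T = 2π√(I/(mgd)) = 2π√(0.8624/(7.23 × 3.74 × 0.282)) = 2.11 s.

2.11 s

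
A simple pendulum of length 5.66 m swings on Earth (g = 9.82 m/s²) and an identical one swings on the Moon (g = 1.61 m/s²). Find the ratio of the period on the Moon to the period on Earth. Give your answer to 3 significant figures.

T ∝ 1/√g, so T₂/T₁ = √(g₁/g₂) = √(9.82/1.61) = 2.47.

2.47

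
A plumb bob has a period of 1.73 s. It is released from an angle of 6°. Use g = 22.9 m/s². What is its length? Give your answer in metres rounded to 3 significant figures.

From T = 2π√(L/g), L = gT²/(4π²) = 22.9 × 1.730²/(4π²) = 1.74 m.

1.74 m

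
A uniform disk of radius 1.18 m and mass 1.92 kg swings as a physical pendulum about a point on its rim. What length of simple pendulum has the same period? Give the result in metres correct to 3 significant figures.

The equivalent simple-pendulum length is L_eq = I/(md), where I is about the pivot and d = 1.180 m.
I_cm = ½mR² = 1.337 kg·m², so I = I_cm + md² = 1.337 + 2.673 = 4.010 kg·m².
L_eq = 4.010/(1.92 × 1.180) = 1.77 m.

1.77 m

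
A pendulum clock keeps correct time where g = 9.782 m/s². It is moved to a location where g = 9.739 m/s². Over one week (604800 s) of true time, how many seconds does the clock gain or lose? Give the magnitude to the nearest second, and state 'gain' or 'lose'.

The clock's period scales as T ∝ 1/√g, so T'/T = √(9.782/9.739) = 1.00221.
In 604800 s of true time the clock registers 604800/1.00221 = 603469.2 s, so it loses 1331 s.

lose 1331 s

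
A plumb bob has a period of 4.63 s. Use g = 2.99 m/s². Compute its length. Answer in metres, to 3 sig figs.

1.62 m

From T = 2π√(L/g), L = gT²/(4π²) = 2.99 × 4.630²/(4π²) = 1.62 m.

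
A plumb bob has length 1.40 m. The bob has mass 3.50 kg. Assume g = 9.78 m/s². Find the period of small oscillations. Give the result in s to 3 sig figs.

2.38 s

T = 2π√(L/g) = 2π√(1.40/9.78) = 2π × 0.3784 = 2.38 s.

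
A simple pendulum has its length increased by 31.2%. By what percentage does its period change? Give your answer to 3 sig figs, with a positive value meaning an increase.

T ∝ √L, so T'/T = √(1.312) = 1.145.
Percentage change in T = (1.145 − 1) × 100% = 14.5%.

14.5%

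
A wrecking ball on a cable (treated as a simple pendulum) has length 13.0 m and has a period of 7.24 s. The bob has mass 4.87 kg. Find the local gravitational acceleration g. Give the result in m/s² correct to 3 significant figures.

From T = 2π√(L/g), g = 4π²L/T² = 4π² × 13.0/7.240² = 9.79 m/s².

9.79 m/s²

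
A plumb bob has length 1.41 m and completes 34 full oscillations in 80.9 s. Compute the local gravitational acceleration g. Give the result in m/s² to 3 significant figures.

T = 80.9/34 = 2.379 s.
From T = 2π√(L/g), g = 4π²L/T² = 4π² × 1.41/2.379² = 9.83 m/s².

9.83 m/s²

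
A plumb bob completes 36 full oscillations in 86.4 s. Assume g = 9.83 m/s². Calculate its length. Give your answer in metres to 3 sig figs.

1.43 m

T = 86.4/36 = 2.400 s.
From T = 2π√(L/g), L = gT²/(4π²) = 9.83 × 2.400²/(4π²) = 1.43 m.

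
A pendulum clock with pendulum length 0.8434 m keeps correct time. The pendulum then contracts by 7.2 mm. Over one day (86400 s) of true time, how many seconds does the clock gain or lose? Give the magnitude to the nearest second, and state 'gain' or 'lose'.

gain 371 s

T ∝ √L, so T'/T = √(0.83620/0.8434) = 0.995722.
In 86400 s of true time the clock registers 86400/0.995722 = 86771.2 s, so it gains 371 s.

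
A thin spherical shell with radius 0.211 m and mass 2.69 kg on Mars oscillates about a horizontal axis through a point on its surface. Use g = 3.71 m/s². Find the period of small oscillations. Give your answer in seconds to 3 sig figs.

I_cm = (2/3)mr² = 0.07984 kg·m². The pivot is at distance d = 0.211 m from the centre of mass.
By the parallel-axis theorem, I = I_cm + md² = 0.07984 + 0.1198 = 0.1996 kg·m².
T = 2π√(I/(mgd)) = 2π√(0.1996/(2.69 × 3.71 × 0.211)) = 1.93 s.

1.93 s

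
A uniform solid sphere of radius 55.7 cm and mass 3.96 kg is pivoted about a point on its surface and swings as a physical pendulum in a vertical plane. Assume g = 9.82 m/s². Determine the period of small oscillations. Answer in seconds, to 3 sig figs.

I_cm = (2/5)mr² = 0.4914 kg·m². The pivot is at distance d = 0.557 m from the centre of mass.
By the parallel-axis theorem, I = I_cm + md² = 0.4914 + 1.229 = 1.720 kg·m².
T = 2π√(I/(mgd)) = 2π√(1.720/(3.96 × 9.82 × 0.557)) = 1.77 s.

1.77 s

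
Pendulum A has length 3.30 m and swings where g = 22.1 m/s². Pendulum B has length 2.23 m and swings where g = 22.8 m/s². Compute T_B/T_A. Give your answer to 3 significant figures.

0.809

T = 2π√(L/g), so T_B/T_A = √((L_B/g_B)/(L_A/g_A)) = √((2.23/22.8)/(3.30/22.1)) = 0.809.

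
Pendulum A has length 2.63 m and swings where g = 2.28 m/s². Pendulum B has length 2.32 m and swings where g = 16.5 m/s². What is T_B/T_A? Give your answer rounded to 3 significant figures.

T = 2π√(L/g), so T_B/T_A = √((L_B/g_B)/(L_A/g_A)) = √((2.32/16.5)/(2.63/2.28)) = 0.349.

0.349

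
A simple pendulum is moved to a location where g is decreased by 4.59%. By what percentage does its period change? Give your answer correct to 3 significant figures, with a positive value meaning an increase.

2.38%

T ∝ 1/√g, so T'/T = 1/√(0.9541) = 1.024.
Percentage change in T = (1.024 − 1) × 100% = 2.38%.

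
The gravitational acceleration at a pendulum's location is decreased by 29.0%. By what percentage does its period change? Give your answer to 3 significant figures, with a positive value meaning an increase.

T ∝ 1/√g, so T'/T = 1/√(0.7100) = 1.187.
Percentage change in T = (1.187 − 1) × 100% = 18.7%.

18.7%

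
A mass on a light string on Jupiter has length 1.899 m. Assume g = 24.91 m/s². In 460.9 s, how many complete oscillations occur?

T = 2π√(L/g) = 2π√(1.899/24.91) = 1.7348 s.
Number of complete oscillations = ⌊460.9/1.7348⌋ = ⌊265.68⌋ = 265.

265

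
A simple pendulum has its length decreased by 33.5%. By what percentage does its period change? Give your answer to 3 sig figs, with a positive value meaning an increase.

T ∝ √L, so T'/T = √(0.6650) = 0.8155.
Percentage change in T = (0.8155 − 1) × 100% = -18.5%.

-18.5%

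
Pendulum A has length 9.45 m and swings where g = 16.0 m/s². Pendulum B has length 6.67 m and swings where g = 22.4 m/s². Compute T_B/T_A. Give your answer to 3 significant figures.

T = 2π√(L/g), so T_B/T_A = √((L_B/g_B)/(L_A/g_A)) = √((6.67/22.4)/(9.45/16.0)) = 0.710.

0.710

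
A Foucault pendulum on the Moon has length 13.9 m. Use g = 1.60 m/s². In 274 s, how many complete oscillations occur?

T = 2π√(L/g) = 2π√(13.9/1.60) = 18.52 s.
Number of complete oscillations = ⌊274/18.52⌋ = ⌊14.80⌋ = 14.

14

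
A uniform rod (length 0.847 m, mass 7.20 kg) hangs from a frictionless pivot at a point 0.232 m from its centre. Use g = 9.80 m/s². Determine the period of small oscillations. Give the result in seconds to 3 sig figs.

1.40 s

For a physical pendulum T = 2π√(I/(mgd)), with d = 0.2320 m from pivot to centre of mass.
I_cm = mL²/12 = 7.20 × 0.847²/12 = 0.4304 kg·m²; I = I_cm + md² = 0.4304 + 7.20 × 0.2320² = 0.8180 kg·m².
T = 2π√(0.8180/(7.20 × 9.80 × 0.2320)) = 1.40 s.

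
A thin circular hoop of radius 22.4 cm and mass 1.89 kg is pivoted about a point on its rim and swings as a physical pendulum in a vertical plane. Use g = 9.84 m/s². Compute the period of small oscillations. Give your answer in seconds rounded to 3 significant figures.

I_cm = mr² = 0.09483 kg·m². The pivot is at distance d = 0.224 m from the centre of mass.
By the parallel-axis theorem, I = I_cm + md² = 0.09483 + 0.09483 = 0.1897 kg·m².
T = 2π√(I/(mgd)) = 2π√(0.1897/(1.89 × 9.84 × 0.224)) = 1.34 s.

1.34 s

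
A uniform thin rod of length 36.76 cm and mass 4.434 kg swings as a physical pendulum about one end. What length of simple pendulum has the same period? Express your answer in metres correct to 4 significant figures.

0.2451 m

The equivalent simple-pendulum length is L_eq = I/(md), where I is about the pivot and d = 0.18380 m.
I_cm = (1/12)mL² = 0.049930 kg·m², so I = I_cm + md² = 0.049930 + 0.14979 = 0.19972 kg·m².
L_eq = 0.19972/(4.434 × 0.18380) = 0.2451 m.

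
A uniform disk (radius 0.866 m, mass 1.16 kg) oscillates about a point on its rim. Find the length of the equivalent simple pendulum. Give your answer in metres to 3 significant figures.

1.30 m

The equivalent simple-pendulum length is L_eq = I/(md), where I is about the pivot and d = 0.8660 m.
I_cm = ½mR² = 0.4350 kg·m², so I = I_cm + md² = 0.4350 + 0.8699 = 1.305 kg·m².
L_eq = 1.305/(1.16 × 0.8660) = 1.30 m.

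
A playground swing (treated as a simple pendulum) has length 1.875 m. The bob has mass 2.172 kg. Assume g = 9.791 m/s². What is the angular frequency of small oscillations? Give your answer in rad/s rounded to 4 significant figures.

ω = √(g/L) = √(9.791/1.875) = 2.285 rad/s.

2.285 rad/s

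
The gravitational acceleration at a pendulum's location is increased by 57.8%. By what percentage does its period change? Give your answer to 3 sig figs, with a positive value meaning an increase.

-20.4%

T ∝ 1/√g, so T'/T = 1/√(1.578) = 0.7961.
Percentage change in T = (0.7961 − 1) × 100% = -20.4%.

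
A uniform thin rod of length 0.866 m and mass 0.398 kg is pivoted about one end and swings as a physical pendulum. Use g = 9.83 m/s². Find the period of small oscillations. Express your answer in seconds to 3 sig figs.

For a physical pendulum T = 2π√(I/(mgd)), with d = 0.4330 m from pivot to centre of mass.
I_cm = mL²/12 = 0.398 × 0.866²/12 = 0.02487 kg·m²; I = I_cm + md² = 0.02487 + 0.398 × 0.4330² = 0.09949 kg·m².
T = 2π√(0.09949/(0.398 × 9.83 × 0.4330)) = 1.52 s.

1.52 s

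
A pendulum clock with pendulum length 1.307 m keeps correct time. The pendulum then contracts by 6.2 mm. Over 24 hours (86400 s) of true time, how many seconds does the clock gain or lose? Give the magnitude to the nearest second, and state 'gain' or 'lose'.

T ∝ √L, so T'/T = √(1.30080/1.307) = 0.997625.
In 86400 s of true time the clock registers 86400/0.997625 = 86605.7 s, so it gains 206 s.

gain 206 s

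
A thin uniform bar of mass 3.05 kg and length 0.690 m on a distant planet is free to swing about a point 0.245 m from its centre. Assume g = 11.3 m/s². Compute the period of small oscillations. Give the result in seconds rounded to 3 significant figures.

1.19 s

For a physical pendulum T = 2π√(I/(mgd)), with d = 0.2450 m from pivot to centre of mass.
I_cm = mL²/12 = 3.05 × 0.690²/12 = 0.1210 kg·m²; I = I_cm + md² = 0.1210 + 3.05 × 0.2450² = 0.3041 kg·m².
T = 2π√(0.3041/(3.05 × 11.3 × 0.2450)) = 1.19 s.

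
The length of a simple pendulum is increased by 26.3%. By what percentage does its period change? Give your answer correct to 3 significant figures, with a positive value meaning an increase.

12.4%

T ∝ √L, so T'/T = √(1.263) = 1.124.
Percentage change in T = (1.124 − 1) × 100% = 12.4%.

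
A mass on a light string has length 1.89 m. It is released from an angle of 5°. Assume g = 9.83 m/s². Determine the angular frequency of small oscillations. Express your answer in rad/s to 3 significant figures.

2.28 rad/s

ω = √(g/L) = √(9.83/1.89) = 2.28 rad/s.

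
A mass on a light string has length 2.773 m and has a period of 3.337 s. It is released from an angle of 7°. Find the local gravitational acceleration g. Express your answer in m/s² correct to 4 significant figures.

9.831 m/s²

From T = 2π√(L/g), g = 4π²L/T² = 4π² × 2.773/3.3370² = 9.831 m/s².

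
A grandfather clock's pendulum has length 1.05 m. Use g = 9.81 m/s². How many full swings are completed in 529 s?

T = 2π√(L/g) = 2π√(1.05/9.81) = 2.056 s.
Number of complete oscillations = ⌊529/2.056⌋ = ⌊257.3⌋ = 257.

257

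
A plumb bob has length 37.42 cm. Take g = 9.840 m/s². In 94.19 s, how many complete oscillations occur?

T = 2π√(L/g) = 2π√(0.3742/9.840) = 1.2253 s.
Number of complete oscillations = ⌊94.19/1.2253⌋ = ⌊76.872⌋ = 76.

76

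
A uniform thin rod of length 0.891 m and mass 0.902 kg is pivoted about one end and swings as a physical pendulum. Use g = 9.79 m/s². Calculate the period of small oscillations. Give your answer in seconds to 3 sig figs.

1.55 s

For a physical pendulum T = 2π√(I/(mgd)), with d = 0.4455 m from pivot to centre of mass.
I_cm = mL²/12 = 0.902 × 0.891²/12 = 0.05967 kg·m²; I = I_cm + md² = 0.05967 + 0.902 × 0.4455² = 0.2387 kg·m².
T = 2π√(0.2387/(0.902 × 9.79 × 0.4455)) = 1.55 s.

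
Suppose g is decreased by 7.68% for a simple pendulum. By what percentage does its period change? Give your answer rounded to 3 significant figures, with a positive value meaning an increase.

T ∝ 1/√g, so T'/T = 1/√(0.9232) = 1.041.
Percentage change in T = (1.041 − 1) × 100% = 4.08%.

4.08%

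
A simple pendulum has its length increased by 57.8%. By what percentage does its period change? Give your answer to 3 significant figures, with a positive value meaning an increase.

T ∝ √L, so T'/T = √(1.578) = 1.256.
Percentage change in T = (1.256 − 1) × 100% = 25.6%.

25.6%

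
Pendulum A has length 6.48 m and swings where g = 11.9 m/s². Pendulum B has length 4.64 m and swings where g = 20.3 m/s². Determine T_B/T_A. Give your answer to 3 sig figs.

T = 2π√(L/g), so T_B/T_A = √((L_B/g_B)/(L_A/g_A)) = √((4.64/20.3)/(6.48/11.9)) = 0.648.

0.648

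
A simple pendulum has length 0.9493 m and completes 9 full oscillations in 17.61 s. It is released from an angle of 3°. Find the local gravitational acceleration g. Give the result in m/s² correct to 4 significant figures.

T = 17.61/9 = 1.9567 s.
From T = 2π√(L/g), g = 4π²L/T² = 4π² × 0.9493/1.9567² = 9.789 m/s².

9.789 m/s²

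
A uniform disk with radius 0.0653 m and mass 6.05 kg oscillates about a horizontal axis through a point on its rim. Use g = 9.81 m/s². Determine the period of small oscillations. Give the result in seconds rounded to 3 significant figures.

0.628 s

I_cm = ½mr² = 0.01290 kg·m². The pivot is at distance d = 0.0653 m from the centre of mass.
By the parallel-axis theorem, I = I_cm + md² = 0.01290 + 0.02580 = 0.03870 kg·m².
T = 2π√(I/(mgd)) = 2π√(0.03870/(6.05 × 9.81 × 0.0653)) = 0.628 s.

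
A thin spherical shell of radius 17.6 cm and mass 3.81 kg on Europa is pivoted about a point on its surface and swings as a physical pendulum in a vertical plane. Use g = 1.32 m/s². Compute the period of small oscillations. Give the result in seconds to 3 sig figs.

2.96 s

I_cm = (2/3)mr² = 0.07868 kg·m². The pivot is at distance d = 0.176 m from the centre of mass.
By the parallel-axis theorem, I = I_cm + md² = 0.07868 + 0.1180 = 0.1967 kg·m².
T = 2π√(I/(mgd)) = 2π√(0.1967/(3.81 × 1.32 × 0.176)) = 2.96 s.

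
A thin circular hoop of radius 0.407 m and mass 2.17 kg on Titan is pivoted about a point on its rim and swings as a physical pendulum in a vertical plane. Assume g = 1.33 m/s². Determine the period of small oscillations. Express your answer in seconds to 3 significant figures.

I_cm = mr² = 0.3595 kg·m². The pivot is at distance d = 0.407 m from the centre of mass.
By the parallel-axis theorem, I = I_cm + md² = 0.3595 + 0.3595 = 0.7189 kg·m².
T = 2π√(I/(mgd)) = 2π√(0.7189/(2.17 × 1.33 × 0.407)) = 4.92 s.

4.92 s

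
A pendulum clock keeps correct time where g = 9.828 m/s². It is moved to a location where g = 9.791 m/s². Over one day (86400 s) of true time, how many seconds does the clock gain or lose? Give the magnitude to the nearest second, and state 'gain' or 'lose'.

The clock's period scales as T ∝ 1/√g, so T'/T = √(9.828/9.791) = 1.00189.
In 86400 s of true time the clock registers 86400/1.00189 = 86237.2 s, so it loses 163 s.

lose 163 s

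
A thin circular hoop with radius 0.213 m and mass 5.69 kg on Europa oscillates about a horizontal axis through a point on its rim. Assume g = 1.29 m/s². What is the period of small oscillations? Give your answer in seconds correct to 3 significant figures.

3.61 s

I_cm = mr² = 0.2581 kg·m². The pivot is at distance d = 0.213 m from the centre of mass.
By the parallel-axis theorem, I = I_cm + md² = 0.2581 + 0.2581 = 0.5163 kg·m².
T = 2π√(I/(mgd)) = 2π√(0.5163/(5.69 × 1.29 × 0.213)) = 3.61 s.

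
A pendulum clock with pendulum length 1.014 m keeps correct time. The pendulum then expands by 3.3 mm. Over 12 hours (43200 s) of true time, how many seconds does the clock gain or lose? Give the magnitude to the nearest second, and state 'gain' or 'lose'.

lose 70 s

T ∝ √L, so T'/T = √(1.01730/1.014) = 1.00163.
In 43200 s of true time the clock registers 43200/1.00163 = 43129.9 s, so it loses 70 s.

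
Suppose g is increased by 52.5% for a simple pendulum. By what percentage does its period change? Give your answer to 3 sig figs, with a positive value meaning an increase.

T ∝ 1/√g, so T'/T = 1/√(1.525) = 0.8098.
Percentage change in T = (0.8098 − 1) × 100% = -19.0%.

-19.0%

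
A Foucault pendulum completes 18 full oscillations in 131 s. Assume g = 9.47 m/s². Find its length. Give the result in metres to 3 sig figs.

12.7 m

T = 131/18 = 7.278 s.
From T = 2π√(L/g), L = gT²/(4π²) = 9.47 × 7.278²/(4π²) = 12.7 m.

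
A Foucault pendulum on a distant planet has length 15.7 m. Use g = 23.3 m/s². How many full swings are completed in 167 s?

T = 2π√(L/g) = 2π√(15.7/23.3) = 5.158 s.
Number of complete oscillations = ⌊167/5.158⌋ = ⌊32.38⌋ = 32.

32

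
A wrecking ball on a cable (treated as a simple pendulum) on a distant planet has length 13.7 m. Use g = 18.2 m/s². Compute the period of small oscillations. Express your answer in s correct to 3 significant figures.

T = 2π√(L/g) = 2π√(13.7/18.2) = 2π × 0.8676 = 5.45 s.

5.45 s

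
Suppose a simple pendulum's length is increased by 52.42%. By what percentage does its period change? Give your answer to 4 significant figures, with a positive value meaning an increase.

23.46%

T ∝ √L, so T'/T = √(1.5242) = 1.2346.
Percentage change in T = (1.2346 − 1) × 100% = 23.46%.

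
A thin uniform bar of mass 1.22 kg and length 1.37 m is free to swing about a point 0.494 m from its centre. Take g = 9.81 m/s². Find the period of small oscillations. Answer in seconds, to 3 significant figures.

1.81 s

For a physical pendulum T = 2π√(I/(mgd)), with d = 0.4940 m from pivot to centre of mass.
I_cm = mL²/12 = 1.22 × 1.37²/12 = 0.1908 kg·m²; I = I_cm + md² = 0.1908 + 1.22 × 0.4940² = 0.4885 kg·m².
T = 2π√(0.4885/(1.22 × 9.81 × 0.4940)) = 1.81 s.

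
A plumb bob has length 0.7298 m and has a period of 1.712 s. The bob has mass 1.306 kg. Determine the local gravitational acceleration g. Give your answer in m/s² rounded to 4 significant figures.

From T = 2π√(L/g), g = 4π²L/T² = 4π² × 0.7298/1.7120² = 9.830 m/s².

9.830 m/s²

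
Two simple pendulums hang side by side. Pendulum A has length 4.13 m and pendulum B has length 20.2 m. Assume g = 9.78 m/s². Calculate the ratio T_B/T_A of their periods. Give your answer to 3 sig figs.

2.21

T ∝ √L, so T_B/T_A = √(L_B/L_A) = √(20.2/4.13) = 2.21.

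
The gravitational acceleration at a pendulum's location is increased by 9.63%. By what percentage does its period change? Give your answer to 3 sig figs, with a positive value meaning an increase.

T ∝ 1/√g, so T'/T = 1/√(1.096) = 0.9551.
Percentage change in T = (0.9551 − 1) × 100% = -4.49%.

-4.49%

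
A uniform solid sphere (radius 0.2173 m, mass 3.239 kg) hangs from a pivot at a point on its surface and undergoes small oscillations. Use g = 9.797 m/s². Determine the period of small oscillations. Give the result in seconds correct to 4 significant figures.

1.107 s

I_cm = (2/5)mr² = 0.061177 kg·m². The pivot is at distance d = 0.2173 m from the centre of mass.
By the parallel-axis theorem, I = I_cm + md² = 0.061177 + 0.15294 = 0.21412 kg·m².
T = 2π√(I/(mgd)) = 2π√(0.21412/(3.239 × 9.797 × 0.2173)) = 1.107 s.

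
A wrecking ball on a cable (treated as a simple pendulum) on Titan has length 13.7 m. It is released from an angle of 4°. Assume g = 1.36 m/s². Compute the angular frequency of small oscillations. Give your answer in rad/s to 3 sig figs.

ω = √(g/L) = √(1.36/13.7) = 0.315 rad/s.

0.315 rad/s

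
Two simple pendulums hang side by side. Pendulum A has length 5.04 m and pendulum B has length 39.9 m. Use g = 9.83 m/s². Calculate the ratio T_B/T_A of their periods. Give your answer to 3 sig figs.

T ∝ √L, so T_B/T_A = √(L_B/L_A) = √(39.9/5.04) = 2.81.

2.81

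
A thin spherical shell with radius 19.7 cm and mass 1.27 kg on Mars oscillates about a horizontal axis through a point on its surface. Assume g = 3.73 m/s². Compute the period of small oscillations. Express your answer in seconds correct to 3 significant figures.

1.86 s

I_cm = (2/3)mr² = 0.03286 kg·m². The pivot is at distance d = 0.197 m from the centre of mass.
By the parallel-axis theorem, I = I_cm + md² = 0.03286 + 0.04929 = 0.08215 kg·m².
T = 2π√(I/(mgd)) = 2π√(0.08215/(1.27 × 3.73 × 0.197)) = 1.86 s.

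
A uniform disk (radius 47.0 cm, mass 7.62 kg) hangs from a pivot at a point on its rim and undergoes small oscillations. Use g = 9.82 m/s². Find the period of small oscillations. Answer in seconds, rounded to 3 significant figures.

1.68 s

I_cm = ½mr² = 0.8416 kg·m². The pivot is at distance d = 0.470 m from the centre of mass.
By the parallel-axis theorem, I = I_cm + md² = 0.8416 + 1.683 = 2.525 kg·m².
T = 2π√(I/(mgd)) = 2π√(2.525/(7.62 × 9.82 × 0.470)) = 1.68 s.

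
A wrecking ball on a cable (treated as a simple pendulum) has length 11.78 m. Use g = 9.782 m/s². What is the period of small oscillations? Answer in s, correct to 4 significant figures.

T = 2π√(L/g) = 2π√(11.78/9.782) = 2π × 1.0974 = 6.895 s.

6.895 s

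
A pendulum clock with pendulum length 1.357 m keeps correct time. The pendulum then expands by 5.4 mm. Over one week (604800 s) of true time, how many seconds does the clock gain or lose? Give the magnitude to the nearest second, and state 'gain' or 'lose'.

T ∝ √L, so T'/T = √(1.36240/1.357) = 1.00199.
In 604800 s of true time the clock registers 604800/1.00199 = 603600.2 s, so it loses 1200 s.

lose 1200 s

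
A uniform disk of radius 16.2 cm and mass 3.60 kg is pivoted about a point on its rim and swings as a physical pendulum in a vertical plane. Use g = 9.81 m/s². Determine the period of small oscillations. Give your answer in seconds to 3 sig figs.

0.989 s

I_cm = ½mr² = 0.04724 kg·m². The pivot is at distance d = 0.162 m from the centre of mass.
By the parallel-axis theorem, I = I_cm + md² = 0.04724 + 0.09448 = 0.1417 kg·m².
T = 2π√(I/(mgd)) = 2π√(0.1417/(3.60 × 9.81 × 0.162)) = 0.989 s.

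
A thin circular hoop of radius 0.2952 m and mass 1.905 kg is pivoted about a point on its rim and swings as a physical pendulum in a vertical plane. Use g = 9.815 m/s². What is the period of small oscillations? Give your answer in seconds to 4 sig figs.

I_cm = mr² = 0.16601 kg·m². The pivot is at distance d = 0.2952 m from the centre of mass.
By the parallel-axis theorem, I = I_cm + md² = 0.16601 + 0.16601 = 0.33201 kg·m².
T = 2π√(I/(mgd)) = 2π√(0.33201/(1.905 × 9.815 × 0.2952)) = 1.541 s.

1.541 s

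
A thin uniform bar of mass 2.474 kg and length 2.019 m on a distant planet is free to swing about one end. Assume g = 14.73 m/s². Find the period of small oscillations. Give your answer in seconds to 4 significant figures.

For a physical pendulum T = 2π√(I/(mgd)), with d = 1.0095 m from pivot to centre of mass.
I_cm = mL²/12 = 2.474 × 2.019²/12 = 0.84041 kg·m²; I = I_cm + md² = 0.84041 + 2.474 × 1.0095² = 3.3616 kg·m².
T = 2π√(3.3616/(2.474 × 14.73 × 1.0095)) = 1.899 s.

1.899 s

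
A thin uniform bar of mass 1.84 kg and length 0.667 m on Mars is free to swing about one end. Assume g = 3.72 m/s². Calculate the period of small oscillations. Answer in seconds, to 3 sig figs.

For a physical pendulum T = 2π√(I/(mgd)), with d = 0.3335 m from pivot to centre of mass.
I_cm = mL²/12 = 1.84 × 0.667²/12 = 0.06822 kg·m²; I = I_cm + md² = 0.06822 + 1.84 × 0.3335² = 0.2729 kg·m².
T = 2π√(0.2729/(1.84 × 3.72 × 0.3335)) = 2.17 s.

2.17 s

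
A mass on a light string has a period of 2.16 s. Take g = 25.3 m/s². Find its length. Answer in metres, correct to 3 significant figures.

2.99 m

From T = 2π√(L/g), L = gT²/(4π²) = 25.3 × 2.160²/(4π²) = 2.99 m.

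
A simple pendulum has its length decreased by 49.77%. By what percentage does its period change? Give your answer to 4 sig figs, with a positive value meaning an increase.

T ∝ √L, so T'/T = √(0.50230) = 0.70873.
Percentage change in T = (0.70873 − 1) × 100% = -29.13%.

-29.13%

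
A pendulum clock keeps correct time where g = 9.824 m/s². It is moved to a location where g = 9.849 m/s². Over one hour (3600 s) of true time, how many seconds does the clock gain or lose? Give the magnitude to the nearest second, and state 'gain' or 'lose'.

gain 5 s

The clock's period scales as T ∝ 1/√g, so T'/T = √(9.824/9.849) = 0.998730.
In 3600 s of true time the clock registers 3600/0.998730 = 3604.6 s, so it gains 5 s.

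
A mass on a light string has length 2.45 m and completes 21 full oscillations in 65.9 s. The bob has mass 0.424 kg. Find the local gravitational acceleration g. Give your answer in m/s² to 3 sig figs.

9.82 m/s²

T = 65.9/21 = 3.138 s.
From T = 2π√(L/g), g = 4π²L/T² = 4π² × 2.45/3.138² = 9.82 m/s².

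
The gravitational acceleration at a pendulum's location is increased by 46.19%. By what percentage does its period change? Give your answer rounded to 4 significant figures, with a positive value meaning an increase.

-17.29%

T ∝ 1/√g, so T'/T = 1/√(1.4619) = 0.82707.
Percentage change in T = (0.82707 − 1) × 100% = -17.29%.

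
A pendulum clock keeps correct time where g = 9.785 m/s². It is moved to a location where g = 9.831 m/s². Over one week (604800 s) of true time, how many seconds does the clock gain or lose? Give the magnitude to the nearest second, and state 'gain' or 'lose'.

The clock's period scales as T ∝ 1/√g, so T'/T = √(9.785/9.831) = 0.997658.
In 604800 s of true time the clock registers 604800/0.997658 = 606219.9 s, so it gains 1420 s.

gain 1420 s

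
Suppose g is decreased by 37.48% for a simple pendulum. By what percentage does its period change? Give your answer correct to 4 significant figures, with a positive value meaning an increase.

26.47%

T ∝ 1/√g, so T'/T = 1/√(0.62520) = 1.2647.
Percentage change in T = (1.2647 − 1) × 100% = 26.47%.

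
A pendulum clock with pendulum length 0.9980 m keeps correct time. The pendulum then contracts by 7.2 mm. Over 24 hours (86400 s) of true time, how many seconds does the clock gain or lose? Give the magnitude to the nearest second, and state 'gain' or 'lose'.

gain 313 s

T ∝ √L, so T'/T = √(0.99080/0.9980) = 0.996386.
In 86400 s of true time the clock registers 86400/0.996386 = 86713.4 s, so it gains 313 s.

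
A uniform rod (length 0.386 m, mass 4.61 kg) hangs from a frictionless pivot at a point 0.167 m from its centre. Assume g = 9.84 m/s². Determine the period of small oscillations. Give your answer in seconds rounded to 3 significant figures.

For a physical pendulum T = 2π√(I/(mgd)), with d = 0.1670 m from pivot to centre of mass.
I_cm = mL²/12 = 4.61 × 0.386²/12 = 0.05724 kg·m²; I = I_cm + md² = 0.05724 + 4.61 × 0.1670² = 0.1858 kg·m².
T = 2π√(0.1858/(4.61 × 9.84 × 0.1670)) = 0.984 s.

0.984 s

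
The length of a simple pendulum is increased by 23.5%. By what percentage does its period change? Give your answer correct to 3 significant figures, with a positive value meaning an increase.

T ∝ √L, so T'/T = √(1.235) = 1.111.
Percentage change in T = (1.111 − 1) × 100% = 11.1%.

11.1%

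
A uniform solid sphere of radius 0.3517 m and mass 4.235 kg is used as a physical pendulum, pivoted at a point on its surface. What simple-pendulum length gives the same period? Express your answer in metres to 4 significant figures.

The equivalent simple-pendulum length is L_eq = I/(md), where I is about the pivot and d = 0.35170 m.
I_cm = (2/5)mR² = 0.20954 kg·m², so I = I_cm + md² = 0.20954 + 0.52384 = 0.73338 kg·m².
L_eq = 0.73338/(4.235 × 0.35170) = 0.4924 m.

0.4924 m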